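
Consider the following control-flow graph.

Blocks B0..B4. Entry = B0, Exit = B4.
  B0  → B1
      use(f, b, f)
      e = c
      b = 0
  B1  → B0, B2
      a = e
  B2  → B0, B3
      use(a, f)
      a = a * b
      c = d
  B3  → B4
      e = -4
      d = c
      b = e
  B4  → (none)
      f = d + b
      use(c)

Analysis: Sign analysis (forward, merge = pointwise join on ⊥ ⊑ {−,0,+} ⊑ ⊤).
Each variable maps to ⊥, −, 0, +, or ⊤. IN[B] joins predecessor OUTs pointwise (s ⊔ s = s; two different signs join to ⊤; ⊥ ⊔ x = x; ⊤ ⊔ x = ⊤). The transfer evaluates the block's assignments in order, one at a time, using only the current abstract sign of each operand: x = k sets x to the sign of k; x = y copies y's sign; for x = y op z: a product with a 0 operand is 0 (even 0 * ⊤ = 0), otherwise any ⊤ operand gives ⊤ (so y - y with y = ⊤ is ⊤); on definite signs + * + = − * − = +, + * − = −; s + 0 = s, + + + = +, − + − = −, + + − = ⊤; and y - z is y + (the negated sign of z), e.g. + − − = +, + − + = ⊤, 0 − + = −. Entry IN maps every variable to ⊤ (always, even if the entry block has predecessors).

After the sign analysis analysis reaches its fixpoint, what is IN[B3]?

Answer: {a: 0, b: 0, c: ⊤, d: ⊤, e: ⊤, f: ⊤}

Derivation:
Fixpoint table:
  B0:   IN=(all ⊤)   OUT={b:0; rest ⊤}
  B1:   IN={b:0; rest ⊤}   OUT={b:0; rest ⊤}
  B2:   IN={b:0; rest ⊤}   OUT={a:0, b:0; rest ⊤}
  B3:   IN={a:0, b:0; rest ⊤}   OUT={a:0, b:-, e:-; rest ⊤}
  B4:   IN={a:0, b:-, e:-; rest ⊤}   OUT={a:0, b:-, e:-; rest ⊤}

Merge at B3: IN[B3] = OUT[B2] = {a: 0, b: 0, c: ⊤, d: ⊤, e: ⊤, f: ⊤}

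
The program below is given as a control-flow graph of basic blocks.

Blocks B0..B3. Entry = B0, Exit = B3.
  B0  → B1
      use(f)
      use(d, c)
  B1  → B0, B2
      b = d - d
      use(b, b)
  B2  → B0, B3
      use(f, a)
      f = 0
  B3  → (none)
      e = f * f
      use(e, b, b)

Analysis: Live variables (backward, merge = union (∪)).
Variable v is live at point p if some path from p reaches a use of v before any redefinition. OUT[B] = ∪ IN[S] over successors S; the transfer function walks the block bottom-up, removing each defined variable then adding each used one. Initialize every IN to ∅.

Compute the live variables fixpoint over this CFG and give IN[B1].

Answer: {a, c, d, f}

Working:
Converged values:
  B0: | IN={a, c, d, f} | OUT={a, c, d, f}
  B1: | IN={a, c, d, f} | OUT={a, b, c, d, f}
  B2: | IN={a, b, c, d, f} | OUT={a, b, c, d, f}
  B3: | IN={b, f} | OUT={}

Merge at B1: OUT[B1] = IN[B0] ⊔ IN[B2] = {a, b, c, d, f}
Applying B1's transfer function to that OUT value gives IN[B1] (row B1 above).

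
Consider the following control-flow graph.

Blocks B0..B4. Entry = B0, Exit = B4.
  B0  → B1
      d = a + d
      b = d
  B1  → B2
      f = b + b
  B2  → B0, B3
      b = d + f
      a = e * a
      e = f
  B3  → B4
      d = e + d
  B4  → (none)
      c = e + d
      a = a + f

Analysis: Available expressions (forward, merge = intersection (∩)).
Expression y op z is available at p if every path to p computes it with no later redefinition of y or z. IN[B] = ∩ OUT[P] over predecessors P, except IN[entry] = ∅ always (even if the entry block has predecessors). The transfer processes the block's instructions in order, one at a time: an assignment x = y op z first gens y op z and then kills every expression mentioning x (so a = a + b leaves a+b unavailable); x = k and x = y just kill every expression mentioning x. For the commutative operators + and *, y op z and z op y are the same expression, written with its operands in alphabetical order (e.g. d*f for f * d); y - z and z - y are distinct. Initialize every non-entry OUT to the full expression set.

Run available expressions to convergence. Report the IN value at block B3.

Answer: {d+f}

Derivation:
Converged values:
  B0: | IN={} | OUT={}
  B1: | IN={} | OUT={b+b}
  B2: | IN={b+b} | OUT={d+f}
  B3: | IN={d+f} | OUT={}
  B4: | IN={} | OUT={d+e}

Merge at B3: IN[B3] = OUT[B2] = {d+f}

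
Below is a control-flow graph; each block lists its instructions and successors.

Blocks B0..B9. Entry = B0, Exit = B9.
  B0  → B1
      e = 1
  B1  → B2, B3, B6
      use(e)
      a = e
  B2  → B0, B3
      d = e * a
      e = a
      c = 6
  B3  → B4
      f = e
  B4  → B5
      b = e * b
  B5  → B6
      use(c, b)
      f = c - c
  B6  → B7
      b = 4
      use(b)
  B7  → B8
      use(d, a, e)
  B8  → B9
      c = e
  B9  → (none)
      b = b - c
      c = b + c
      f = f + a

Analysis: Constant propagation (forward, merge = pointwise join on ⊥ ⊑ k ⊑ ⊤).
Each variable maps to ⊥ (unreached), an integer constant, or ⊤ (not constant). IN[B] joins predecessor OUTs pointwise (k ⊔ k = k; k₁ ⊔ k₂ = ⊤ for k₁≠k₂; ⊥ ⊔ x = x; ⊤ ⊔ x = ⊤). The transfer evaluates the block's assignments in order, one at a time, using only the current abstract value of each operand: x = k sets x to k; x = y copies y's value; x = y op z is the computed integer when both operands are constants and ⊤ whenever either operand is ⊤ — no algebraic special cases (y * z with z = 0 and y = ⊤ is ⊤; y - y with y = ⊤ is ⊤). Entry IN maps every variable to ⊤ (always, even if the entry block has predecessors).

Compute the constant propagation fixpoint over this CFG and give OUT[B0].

Per-block solution:
  B0: | IN=(all ⊤) | OUT={e:1; rest ⊤}
  B1: | IN={e:1; rest ⊤} | OUT={a:1, e:1; rest ⊤}
  B2: | IN={a:1, e:1; rest ⊤} | OUT={a:1, c:6, d:1, e:1; rest ⊤}
  B3: | IN={a:1, e:1; rest ⊤} | OUT={a:1, e:1, f:1; rest ⊤}
  B4: | IN={a:1, e:1, f:1; rest ⊤} | OUT={a:1, e:1, f:1; rest ⊤}
  B5: | IN={a:1, e:1, f:1; rest ⊤} | OUT={a:1, e:1; rest ⊤}
  B6: | IN={a:1, e:1; rest ⊤} | OUT={a:1, b:4, e:1; rest ⊤}
  B7: | IN={a:1, b:4, e:1; rest ⊤} | OUT={a:1, b:4, e:1; rest ⊤}
  B8: | IN={a:1, b:4, e:1; rest ⊤} | OUT={a:1, b:4, c:1, e:1; rest ⊤}
  B9: | IN={a:1, b:4, c:1, e:1; rest ⊤} | OUT={a:1, b:3, c:4, e:1; rest ⊤}

Merge at B0 (entry node, so the boundary value (all ⊤) is joined with the incoming edge(s)): IN[B0] = (all ⊤) ⊔ OUT[B2] = {a: ⊤, b: ⊤, c: ⊤, d: ⊤, e: ⊤, f: ⊤}
Applying B0's transfer function to that IN value gives OUT[B0] (row B0 above).

Answer: {a: ⊤, b: ⊤, c: ⊤, d: ⊤, e: 1, f: ⊤}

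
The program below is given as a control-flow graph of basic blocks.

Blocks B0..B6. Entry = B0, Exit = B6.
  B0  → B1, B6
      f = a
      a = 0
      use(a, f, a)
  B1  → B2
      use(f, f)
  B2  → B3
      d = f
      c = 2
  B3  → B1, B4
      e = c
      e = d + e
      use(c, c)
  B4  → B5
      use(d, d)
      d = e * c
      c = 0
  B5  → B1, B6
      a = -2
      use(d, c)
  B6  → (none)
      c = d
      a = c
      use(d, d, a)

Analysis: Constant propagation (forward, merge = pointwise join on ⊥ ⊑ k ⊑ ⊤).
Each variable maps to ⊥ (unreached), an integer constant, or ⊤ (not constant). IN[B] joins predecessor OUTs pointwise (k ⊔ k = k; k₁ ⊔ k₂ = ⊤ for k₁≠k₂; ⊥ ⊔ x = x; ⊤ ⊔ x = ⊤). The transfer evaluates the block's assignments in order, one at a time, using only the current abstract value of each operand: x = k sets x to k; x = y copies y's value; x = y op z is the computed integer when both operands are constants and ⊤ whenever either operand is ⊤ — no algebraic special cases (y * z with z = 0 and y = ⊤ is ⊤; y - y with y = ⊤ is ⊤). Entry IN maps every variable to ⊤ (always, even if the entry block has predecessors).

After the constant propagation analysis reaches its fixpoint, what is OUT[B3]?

Per-block solution:
  B0: | IN=(all ⊤) | OUT={a:0; rest ⊤}
  B1: | IN=(all ⊤) | OUT=(all ⊤)
  B2: | IN=(all ⊤) | OUT={c:2; rest ⊤}
  B3: | IN={c:2; rest ⊤} | OUT={c:2; rest ⊤}
  B4: | IN={c:2; rest ⊤} | OUT={c:0; rest ⊤}
  B5: | IN={c:0; rest ⊤} | OUT={a:-2, c:0; rest ⊤}
  B6: | IN=(all ⊤) | OUT=(all ⊤)

Merge at B3: IN[B3] = OUT[B2] = {a: ⊤, b: ⊤, c: 2, d: ⊤, e: ⊤, f: ⊤}
Applying B3's transfer function to that IN value gives OUT[B3] (row B3 above).

Answer: {a: ⊤, b: ⊤, c: 2, d: ⊤, e: ⊤, f: ⊤}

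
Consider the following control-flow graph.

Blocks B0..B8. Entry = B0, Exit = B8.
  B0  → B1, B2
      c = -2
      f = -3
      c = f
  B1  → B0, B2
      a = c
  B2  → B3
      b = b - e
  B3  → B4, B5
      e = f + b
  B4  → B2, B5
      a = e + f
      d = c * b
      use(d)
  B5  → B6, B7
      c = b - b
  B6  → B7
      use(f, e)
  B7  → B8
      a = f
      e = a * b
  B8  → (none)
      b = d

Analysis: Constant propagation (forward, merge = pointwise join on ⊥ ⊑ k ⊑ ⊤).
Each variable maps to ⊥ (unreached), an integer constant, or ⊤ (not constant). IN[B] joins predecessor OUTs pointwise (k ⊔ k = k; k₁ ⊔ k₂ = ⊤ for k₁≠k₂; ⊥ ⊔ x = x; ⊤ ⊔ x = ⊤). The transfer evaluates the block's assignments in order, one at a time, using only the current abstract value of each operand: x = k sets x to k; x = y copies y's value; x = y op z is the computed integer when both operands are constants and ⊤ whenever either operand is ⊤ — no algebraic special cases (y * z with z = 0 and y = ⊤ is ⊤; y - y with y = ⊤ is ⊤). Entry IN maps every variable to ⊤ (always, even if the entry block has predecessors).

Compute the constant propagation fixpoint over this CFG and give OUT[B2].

Per-block solution:
  B0: | IN=(all ⊤) | OUT={c:-3, f:-3; rest ⊤}
  B1: | IN={c:-3, f:-3; rest ⊤} | OUT={a:-3, c:-3, f:-3; rest ⊤}
  B2: | IN={c:-3, f:-3; rest ⊤} | OUT={c:-3, f:-3; rest ⊤}
  B3: | IN={c:-3, f:-3; rest ⊤} | OUT={c:-3, f:-3; rest ⊤}
  B4: | IN={c:-3, f:-3; rest ⊤} | OUT={c:-3, f:-3; rest ⊤}
  B5: | IN={c:-3, f:-3; rest ⊤} | OUT={f:-3; rest ⊤}
  B6: | IN={f:-3; rest ⊤} | OUT={f:-3; rest ⊤}
  B7: | IN={f:-3; rest ⊤} | OUT={a:-3, f:-3; rest ⊤}
  B8: | IN={a:-3, f:-3; rest ⊤} | OUT={a:-3, f:-3; rest ⊤}

Merge at B2: IN[B2] = OUT[B0] ⊔ OUT[B1] ⊔ OUT[B4] = {a: ⊤, b: ⊤, c: -3, d: ⊤, e: ⊤, f: -3}
Applying B2's transfer function to that IN value gives OUT[B2] (row B2 above).

Answer: {a: ⊤, b: ⊤, c: -3, d: ⊤, e: ⊤, f: -3}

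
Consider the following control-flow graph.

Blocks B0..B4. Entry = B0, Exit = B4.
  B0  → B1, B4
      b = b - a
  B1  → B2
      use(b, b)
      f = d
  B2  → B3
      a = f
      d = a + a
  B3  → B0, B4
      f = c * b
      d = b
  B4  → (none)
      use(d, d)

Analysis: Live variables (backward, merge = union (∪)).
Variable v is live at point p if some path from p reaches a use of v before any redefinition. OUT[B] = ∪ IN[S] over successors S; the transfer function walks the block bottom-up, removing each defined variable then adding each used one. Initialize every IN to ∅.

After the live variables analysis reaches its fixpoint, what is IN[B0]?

Answer: {a, b, c, d}

Derivation:
Fixpoint table:
  B0:  IN={a, b, c, d}  OUT={b, c, d}
  B1:  IN={b, c, d}  OUT={b, c, f}
  B2:  IN={b, c, f}  OUT={a, b, c}
  B3:  IN={a, b, c}  OUT={a, b, c, d}
  B4:  IN={d}  OUT={}

Merge at B0: OUT[B0] = IN[B1] ⊔ IN[B4] = {b, c, d}
Applying B0's transfer function to that OUT value gives IN[B0] (row B0 above).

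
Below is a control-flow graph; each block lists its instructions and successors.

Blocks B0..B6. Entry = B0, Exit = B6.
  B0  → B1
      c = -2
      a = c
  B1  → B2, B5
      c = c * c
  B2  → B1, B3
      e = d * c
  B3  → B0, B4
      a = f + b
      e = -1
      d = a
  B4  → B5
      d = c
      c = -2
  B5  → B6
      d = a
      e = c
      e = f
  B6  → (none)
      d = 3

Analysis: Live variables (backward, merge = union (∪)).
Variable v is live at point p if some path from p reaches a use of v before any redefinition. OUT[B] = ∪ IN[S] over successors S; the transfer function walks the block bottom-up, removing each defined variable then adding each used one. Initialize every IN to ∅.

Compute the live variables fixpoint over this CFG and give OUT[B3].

Answer: {a, b, c, d, f}

Working:
Converged values:
  B0: | IN={b, d, f} | OUT={a, b, c, d, f}
  B1: | IN={a, b, c, d, f} | OUT={a, b, c, d, f}
  B2: | IN={a, b, c, d, f} | OUT={a, b, c, d, f}
  B3: | IN={b, c, f} | OUT={a, b, c, d, f}
  B4: | IN={a, c, f} | OUT={a, c, f}
  B5: | IN={a, c, f} | OUT={}
  B6: | IN={} | OUT={}

Merge at B3: OUT[B3] = IN[B0] ⊔ IN[B4] = {a, b, c, d, f}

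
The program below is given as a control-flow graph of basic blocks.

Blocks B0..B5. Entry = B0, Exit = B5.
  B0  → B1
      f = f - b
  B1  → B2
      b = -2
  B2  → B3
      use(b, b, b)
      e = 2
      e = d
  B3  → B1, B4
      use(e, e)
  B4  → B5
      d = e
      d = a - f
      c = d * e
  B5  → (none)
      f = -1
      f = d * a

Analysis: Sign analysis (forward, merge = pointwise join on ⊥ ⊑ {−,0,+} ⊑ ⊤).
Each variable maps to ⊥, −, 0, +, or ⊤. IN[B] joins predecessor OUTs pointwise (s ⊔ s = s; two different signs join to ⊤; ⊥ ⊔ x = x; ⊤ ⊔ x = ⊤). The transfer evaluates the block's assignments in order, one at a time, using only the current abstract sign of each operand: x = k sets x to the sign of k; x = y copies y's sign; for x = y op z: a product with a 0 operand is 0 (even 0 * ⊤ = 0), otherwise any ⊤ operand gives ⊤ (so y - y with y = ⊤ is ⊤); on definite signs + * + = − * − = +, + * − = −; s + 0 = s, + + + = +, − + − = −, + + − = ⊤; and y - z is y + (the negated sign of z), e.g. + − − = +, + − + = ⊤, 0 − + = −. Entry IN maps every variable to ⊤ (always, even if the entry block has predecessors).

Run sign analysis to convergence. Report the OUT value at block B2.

Answer: {a: ⊤, b: -, c: ⊤, d: ⊤, e: ⊤, f: ⊤}

Working:
Fixpoint table:
  B0:  IN=(all ⊤)  OUT=(all ⊤)
  B1:  IN=(all ⊤)  OUT={b:-; rest ⊤}
  B2:  IN={b:-; rest ⊤}  OUT={b:-; rest ⊤}
  B3:  IN={b:-; rest ⊤}  OUT={b:-; rest ⊤}
  B4:  IN={b:-; rest ⊤}  OUT={b:-; rest ⊤}
  B5:  IN={b:-; rest ⊤}  OUT={b:-; rest ⊤}

Merge at B2: IN[B2] = OUT[B1] = {a: ⊤, b: -, c: ⊤, d: ⊤, e: ⊤, f: ⊤}
Applying B2's transfer function to that IN value gives OUT[B2] (row B2 above).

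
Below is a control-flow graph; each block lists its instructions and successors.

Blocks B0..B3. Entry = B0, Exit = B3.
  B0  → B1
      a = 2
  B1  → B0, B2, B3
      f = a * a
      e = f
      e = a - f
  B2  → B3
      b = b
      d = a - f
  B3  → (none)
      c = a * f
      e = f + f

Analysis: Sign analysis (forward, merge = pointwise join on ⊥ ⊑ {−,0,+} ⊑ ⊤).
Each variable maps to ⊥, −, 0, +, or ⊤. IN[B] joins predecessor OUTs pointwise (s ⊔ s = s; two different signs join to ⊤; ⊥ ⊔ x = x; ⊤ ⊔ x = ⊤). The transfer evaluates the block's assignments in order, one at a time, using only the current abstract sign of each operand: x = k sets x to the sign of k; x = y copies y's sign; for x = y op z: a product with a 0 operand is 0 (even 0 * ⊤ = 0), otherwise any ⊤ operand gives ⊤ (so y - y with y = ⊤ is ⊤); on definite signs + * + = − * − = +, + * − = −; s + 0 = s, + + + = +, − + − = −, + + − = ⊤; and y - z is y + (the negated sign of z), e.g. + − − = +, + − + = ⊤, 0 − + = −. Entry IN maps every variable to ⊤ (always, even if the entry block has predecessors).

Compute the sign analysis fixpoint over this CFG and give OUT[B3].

Answer: {a: +, b: ⊤, c: +, d: ⊤, e: +, f: +}

Derivation:
Per-block solution:
  B0:  IN=(all ⊤)  OUT={a:+; rest ⊤}
  B1:  IN={a:+; rest ⊤}  OUT={a:+, f:+; rest ⊤}
  B2:  IN={a:+, f:+; rest ⊤}  OUT={a:+, f:+; rest ⊤}
  B3:  IN={a:+, f:+; rest ⊤}  OUT={a:+, c:+, e:+, f:+; rest ⊤}

Merge at B3: IN[B3] = OUT[B1] ⊔ OUT[B2] = {a: +, b: ⊤, c: ⊤, d: ⊤, e: ⊤, f: +}
Applying B3's transfer function to that IN value gives OUT[B3] (row B3 above).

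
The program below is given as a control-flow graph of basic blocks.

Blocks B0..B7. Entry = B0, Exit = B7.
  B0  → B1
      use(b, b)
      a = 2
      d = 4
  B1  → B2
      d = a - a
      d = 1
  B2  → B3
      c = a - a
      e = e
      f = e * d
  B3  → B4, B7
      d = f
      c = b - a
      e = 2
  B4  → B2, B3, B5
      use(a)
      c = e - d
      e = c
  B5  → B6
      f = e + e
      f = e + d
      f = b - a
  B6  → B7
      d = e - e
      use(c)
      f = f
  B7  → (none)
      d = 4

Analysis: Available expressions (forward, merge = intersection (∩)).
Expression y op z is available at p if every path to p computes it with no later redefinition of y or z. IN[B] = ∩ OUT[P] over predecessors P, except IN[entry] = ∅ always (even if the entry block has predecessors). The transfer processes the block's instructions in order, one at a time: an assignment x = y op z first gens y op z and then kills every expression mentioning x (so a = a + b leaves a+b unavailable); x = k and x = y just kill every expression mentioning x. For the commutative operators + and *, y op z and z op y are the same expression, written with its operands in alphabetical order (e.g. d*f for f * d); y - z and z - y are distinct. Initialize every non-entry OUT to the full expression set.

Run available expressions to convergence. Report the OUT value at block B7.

Answer: {a-a, b-a}

Derivation:
Converged values:
  B0: | IN={} | OUT={}
  B1: | IN={} | OUT={a-a}
  B2: | IN={a-a} | OUT={a-a, d*e}
  B3: | IN={a-a} | OUT={a-a, b-a}
  B4: | IN={a-a, b-a} | OUT={a-a, b-a}
  B5: | IN={a-a, b-a} | OUT={a-a, b-a, d+e, e+e}
  B6: | IN={a-a, b-a, d+e, e+e} | OUT={a-a, b-a, e+e, e-e}
  B7: | IN={a-a, b-a} | OUT={a-a, b-a}

Merge at B7: IN[B7] = OUT[B3] ∩ OUT[B6] = {a-a, b-a}
Applying B7's transfer function to that IN value gives OUT[B7] (row B7 above).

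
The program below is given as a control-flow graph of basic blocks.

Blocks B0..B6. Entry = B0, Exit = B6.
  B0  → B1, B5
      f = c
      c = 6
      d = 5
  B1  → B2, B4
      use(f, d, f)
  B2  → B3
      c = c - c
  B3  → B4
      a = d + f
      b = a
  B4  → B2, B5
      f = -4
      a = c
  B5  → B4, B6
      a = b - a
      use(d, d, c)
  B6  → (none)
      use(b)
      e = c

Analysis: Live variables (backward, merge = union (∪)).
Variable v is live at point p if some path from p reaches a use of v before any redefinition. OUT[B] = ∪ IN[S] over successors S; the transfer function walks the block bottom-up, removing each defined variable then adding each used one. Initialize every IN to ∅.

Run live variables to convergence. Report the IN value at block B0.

Answer: {a, b, c}

Derivation:
Converged values:
  B0:   IN={a, b, c}   OUT={a, b, c, d, f}
  B1:   IN={b, c, d, f}   OUT={b, c, d, f}
  B2:   IN={c, d, f}   OUT={c, d, f}
  B3:   IN={c, d, f}   OUT={b, c, d}
  B4:   IN={b, c, d}   OUT={a, b, c, d, f}
  B5:   IN={a, b, c, d}   OUT={b, c, d}
  B6:   IN={b, c}   OUT={}

Merge at B0: OUT[B0] = IN[B1] ⊔ IN[B5] = {a, b, c, d, f}
Applying B0's transfer function to that OUT value gives IN[B0] (row B0 above).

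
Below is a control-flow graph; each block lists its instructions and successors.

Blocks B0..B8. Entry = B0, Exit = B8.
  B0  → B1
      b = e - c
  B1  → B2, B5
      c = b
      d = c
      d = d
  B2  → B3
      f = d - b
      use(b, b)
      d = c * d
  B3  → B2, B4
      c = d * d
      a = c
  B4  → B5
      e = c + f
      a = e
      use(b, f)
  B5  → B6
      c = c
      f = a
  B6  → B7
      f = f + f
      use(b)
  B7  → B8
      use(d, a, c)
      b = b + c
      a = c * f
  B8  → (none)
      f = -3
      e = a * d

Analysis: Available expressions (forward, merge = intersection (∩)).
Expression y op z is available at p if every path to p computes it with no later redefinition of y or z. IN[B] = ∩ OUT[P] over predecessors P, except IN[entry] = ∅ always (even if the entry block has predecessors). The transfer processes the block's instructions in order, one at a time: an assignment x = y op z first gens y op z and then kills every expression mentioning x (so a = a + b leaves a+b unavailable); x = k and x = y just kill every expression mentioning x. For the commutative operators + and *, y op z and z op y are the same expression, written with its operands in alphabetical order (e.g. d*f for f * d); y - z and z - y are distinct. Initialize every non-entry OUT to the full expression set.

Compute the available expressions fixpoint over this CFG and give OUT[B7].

Converged values:
  B0: | IN={} | OUT={e-c}
  B1: | IN={e-c} | OUT={}
  B2: | IN={} | OUT={}
  B3: | IN={} | OUT={d*d}
  B4: | IN={d*d} | OUT={c+f, d*d}
  B5: | IN={} | OUT={}
  B6: | IN={} | OUT={}
  B7: | IN={} | OUT={c*f}
  B8: | IN={c*f} | OUT={a*d}

Merge at B7: IN[B7] = OUT[B6] = {}
Applying B7's transfer function to that IN value gives OUT[B7] (row B7 above).

Answer: {c*f}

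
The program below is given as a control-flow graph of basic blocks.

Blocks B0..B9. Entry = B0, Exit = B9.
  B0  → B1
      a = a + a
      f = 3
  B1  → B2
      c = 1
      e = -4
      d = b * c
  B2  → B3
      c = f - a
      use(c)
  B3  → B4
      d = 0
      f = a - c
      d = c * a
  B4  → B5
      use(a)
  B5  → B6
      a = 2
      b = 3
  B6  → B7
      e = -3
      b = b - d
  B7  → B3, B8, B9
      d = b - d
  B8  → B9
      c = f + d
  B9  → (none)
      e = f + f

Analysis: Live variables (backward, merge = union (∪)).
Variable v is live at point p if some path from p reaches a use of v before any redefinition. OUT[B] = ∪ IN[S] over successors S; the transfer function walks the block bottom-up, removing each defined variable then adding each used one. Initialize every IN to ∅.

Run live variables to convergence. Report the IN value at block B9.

Fixpoint table:
  B0:  IN={a, b}  OUT={a, b, f}
  B1:  IN={a, b, f}  OUT={a, f}
  B2:  IN={a, f}  OUT={a, c}
  B3:  IN={a, c}  OUT={a, c, d, f}
  B4:  IN={a, c, d, f}  OUT={c, d, f}
  B5:  IN={c, d, f}  OUT={a, b, c, d, f}
  B6:  IN={a, b, c, d, f}  OUT={a, b, c, d, f}
  B7:  IN={a, b, c, d, f}  OUT={a, c, d, f}
  B8:  IN={d, f}  OUT={f}
  B9:  IN={f}  OUT={}

B9 is the boundary node: OUT[B9] = {}
Applying B9's transfer function to that OUT value gives IN[B9] (row B9 above).

Answer: {f}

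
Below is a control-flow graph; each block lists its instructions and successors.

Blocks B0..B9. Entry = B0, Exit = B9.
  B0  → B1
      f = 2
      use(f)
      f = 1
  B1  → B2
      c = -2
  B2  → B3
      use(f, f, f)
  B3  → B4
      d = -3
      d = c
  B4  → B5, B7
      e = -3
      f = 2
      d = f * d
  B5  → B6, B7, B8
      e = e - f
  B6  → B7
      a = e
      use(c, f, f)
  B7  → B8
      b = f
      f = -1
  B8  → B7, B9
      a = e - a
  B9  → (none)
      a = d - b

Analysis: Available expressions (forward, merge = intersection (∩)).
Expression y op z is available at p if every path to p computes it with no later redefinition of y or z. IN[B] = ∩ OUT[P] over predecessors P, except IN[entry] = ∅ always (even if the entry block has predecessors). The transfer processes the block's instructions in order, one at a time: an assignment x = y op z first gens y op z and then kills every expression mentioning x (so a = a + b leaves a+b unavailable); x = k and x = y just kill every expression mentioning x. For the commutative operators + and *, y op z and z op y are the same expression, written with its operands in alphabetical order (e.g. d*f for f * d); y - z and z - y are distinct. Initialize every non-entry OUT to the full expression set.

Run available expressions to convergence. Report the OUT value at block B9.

Answer: {d-b}

Derivation:
Fixpoint table:
  B0:  IN={}  OUT={}
  B1:  IN={}  OUT={}
  B2:  IN={}  OUT={}
  B3:  IN={}  OUT={}
  B4:  IN={}  OUT={}
  B5:  IN={}  OUT={}
  B6:  IN={}  OUT={}
  B7:  IN={}  OUT={}
  B8:  IN={}  OUT={}
  B9:  IN={}  OUT={d-b}

Merge at B9: IN[B9] = OUT[B8] = {}
Applying B9's transfer function to that IN value gives OUT[B9] (row B9 above).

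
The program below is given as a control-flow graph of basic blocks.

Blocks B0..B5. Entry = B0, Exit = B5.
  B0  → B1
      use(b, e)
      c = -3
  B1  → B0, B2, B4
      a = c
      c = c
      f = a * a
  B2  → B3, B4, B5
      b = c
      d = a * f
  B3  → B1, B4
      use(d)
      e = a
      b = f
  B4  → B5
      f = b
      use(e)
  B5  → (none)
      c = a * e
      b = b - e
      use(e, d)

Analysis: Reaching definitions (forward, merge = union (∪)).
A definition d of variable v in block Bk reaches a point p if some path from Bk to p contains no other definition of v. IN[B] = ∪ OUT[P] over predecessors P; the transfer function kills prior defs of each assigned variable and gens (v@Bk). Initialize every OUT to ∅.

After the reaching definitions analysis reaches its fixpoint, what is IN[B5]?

Answer: {a@B1, b@B2, b@B3, c@B1, d@B2, e@B3, f@B1, f@B4}

Trace:
Fixpoint table:
  B0:  IN={a@B1, b@B3, c@B1, d@B2, e@B3, f@B1}  OUT={a@B1, b@B3, c@B0, d@B2, e@B3, f@B1}
  B1:  IN={a@B1, b@B3, c@B0, c@B1, d@B2, e@B3, f@B1}  OUT={a@B1, b@B3, c@B1, d@B2, e@B3, f@B1}
  B2:  IN={a@B1, b@B3, c@B1, d@B2, e@B3, f@B1}  OUT={a@B1, b@B2, c@B1, d@B2, e@B3, f@B1}
  B3:  IN={a@B1, b@B2, c@B1, d@B2, e@B3, f@B1}  OUT={a@B1, b@B3, c@B1, d@B2, e@B3, f@B1}
  B4:  IN={a@B1, b@B2, b@B3, c@B1, d@B2, e@B3, f@B1}  OUT={a@B1, b@B2, b@B3, c@B1, d@B2, e@B3, f@B4}
  B5:  IN={a@B1, b@B2, b@B3, c@B1, d@B2, e@B3, f@B1, f@B4}  OUT={a@B1, b@B5, c@B5, d@B2, e@B3, f@B1, f@B4}

Merge at B5: IN[B5] = OUT[B2] ⊔ OUT[B4] = {a@B1, b@B2, b@B3, c@B1, d@B2, e@B3, f@B1, f@B4}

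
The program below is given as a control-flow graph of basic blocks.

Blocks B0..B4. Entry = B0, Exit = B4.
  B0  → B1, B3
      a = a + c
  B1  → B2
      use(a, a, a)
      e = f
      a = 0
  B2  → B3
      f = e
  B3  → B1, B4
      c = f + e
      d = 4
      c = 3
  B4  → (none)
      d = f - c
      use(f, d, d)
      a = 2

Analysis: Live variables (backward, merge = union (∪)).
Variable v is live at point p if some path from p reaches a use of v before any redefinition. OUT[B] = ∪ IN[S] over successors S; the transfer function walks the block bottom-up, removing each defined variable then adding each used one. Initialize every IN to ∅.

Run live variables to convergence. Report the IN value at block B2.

Answer: {a, e}

Working:
Per-block solution:
  B0: | IN={a, c, e, f} | OUT={a, e, f}
  B1: | IN={a, f} | OUT={a, e}
  B2: | IN={a, e} | OUT={a, e, f}
  B3: | IN={a, e, f} | OUT={a, c, f}
  B4: | IN={c, f} | OUT={}

Merge at B2: OUT[B2] = IN[B3] = {a, e, f}
Applying B2's transfer function to that OUT value gives IN[B2] (row B2 above).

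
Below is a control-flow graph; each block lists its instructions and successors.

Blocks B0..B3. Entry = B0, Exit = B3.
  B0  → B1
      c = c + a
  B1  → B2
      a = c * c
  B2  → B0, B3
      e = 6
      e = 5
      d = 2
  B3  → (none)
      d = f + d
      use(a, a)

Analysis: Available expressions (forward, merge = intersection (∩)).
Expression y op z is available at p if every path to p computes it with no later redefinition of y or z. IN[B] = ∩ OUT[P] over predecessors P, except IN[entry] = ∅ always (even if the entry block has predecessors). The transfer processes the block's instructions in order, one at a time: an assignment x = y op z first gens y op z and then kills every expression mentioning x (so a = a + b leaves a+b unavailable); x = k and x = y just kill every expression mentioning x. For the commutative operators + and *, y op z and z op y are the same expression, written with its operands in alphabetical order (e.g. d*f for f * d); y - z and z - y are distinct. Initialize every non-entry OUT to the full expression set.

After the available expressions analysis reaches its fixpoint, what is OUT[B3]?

Answer: {c*c}

Working:
Per-block solution:
  B0: | IN={} | OUT={}
  B1: | IN={} | OUT={c*c}
  B2: | IN={c*c} | OUT={c*c}
  B3: | IN={c*c} | OUT={c*c}

Merge at B3: IN[B3] = OUT[B2] = {c*c}
Applying B3's transfer function to that IN value gives OUT[B3] (row B3 above).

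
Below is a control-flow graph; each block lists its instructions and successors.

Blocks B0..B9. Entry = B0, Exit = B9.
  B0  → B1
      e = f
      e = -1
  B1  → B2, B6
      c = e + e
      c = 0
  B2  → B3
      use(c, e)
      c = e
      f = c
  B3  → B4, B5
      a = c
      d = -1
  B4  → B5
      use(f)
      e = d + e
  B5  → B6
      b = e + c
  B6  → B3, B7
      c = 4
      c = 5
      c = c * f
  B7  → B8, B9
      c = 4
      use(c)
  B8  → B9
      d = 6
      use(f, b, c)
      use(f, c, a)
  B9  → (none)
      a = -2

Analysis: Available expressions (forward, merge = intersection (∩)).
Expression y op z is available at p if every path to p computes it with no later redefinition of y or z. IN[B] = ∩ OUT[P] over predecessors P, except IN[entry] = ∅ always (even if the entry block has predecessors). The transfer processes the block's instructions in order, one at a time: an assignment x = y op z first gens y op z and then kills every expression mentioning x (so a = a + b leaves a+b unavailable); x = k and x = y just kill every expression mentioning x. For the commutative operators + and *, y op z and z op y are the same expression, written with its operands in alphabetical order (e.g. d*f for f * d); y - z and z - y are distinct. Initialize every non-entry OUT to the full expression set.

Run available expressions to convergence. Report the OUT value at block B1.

Answer: {e+e}

Working:
Per-block solution:
  B0: | IN={} | OUT={}
  B1: | IN={} | OUT={e+e}
  B2: | IN={e+e} | OUT={e+e}
  B3: | IN={} | OUT={}
  B4: | IN={} | OUT={}
  B5: | IN={} | OUT={c+e}
  B6: | IN={} | OUT={}
  B7: | IN={} | OUT={}
  B8: | IN={} | OUT={}
  B9: | IN={} | OUT={}

Merge at B1: IN[B1] = OUT[B0] = {}
Applying B1's transfer function to that IN value gives OUT[B1] (row B1 above).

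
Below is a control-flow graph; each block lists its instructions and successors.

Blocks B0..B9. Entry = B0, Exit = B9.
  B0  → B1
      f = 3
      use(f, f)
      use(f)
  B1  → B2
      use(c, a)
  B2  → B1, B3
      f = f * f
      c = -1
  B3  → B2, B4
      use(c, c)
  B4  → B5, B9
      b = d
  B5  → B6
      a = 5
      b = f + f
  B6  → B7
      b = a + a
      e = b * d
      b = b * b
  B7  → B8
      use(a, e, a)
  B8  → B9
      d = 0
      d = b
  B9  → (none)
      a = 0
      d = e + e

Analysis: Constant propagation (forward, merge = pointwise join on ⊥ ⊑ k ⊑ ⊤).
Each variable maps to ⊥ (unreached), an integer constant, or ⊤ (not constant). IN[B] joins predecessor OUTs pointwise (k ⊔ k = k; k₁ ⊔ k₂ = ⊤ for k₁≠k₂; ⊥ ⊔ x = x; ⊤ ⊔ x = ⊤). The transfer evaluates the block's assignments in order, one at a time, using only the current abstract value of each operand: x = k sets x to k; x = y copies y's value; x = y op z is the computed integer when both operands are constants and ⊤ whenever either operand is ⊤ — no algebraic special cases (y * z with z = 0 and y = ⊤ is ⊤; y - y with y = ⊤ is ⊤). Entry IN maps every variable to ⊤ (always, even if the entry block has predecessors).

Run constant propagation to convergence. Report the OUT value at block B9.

Fixpoint table:
  B0:  IN=(all ⊤)  OUT={f:3; rest ⊤}
  B1:  IN=(all ⊤)  OUT=(all ⊤)
  B2:  IN=(all ⊤)  OUT={c:-1; rest ⊤}
  B3:  IN={c:-1; rest ⊤}  OUT={c:-1; rest ⊤}
  B4:  IN={c:-1; rest ⊤}  OUT={c:-1; rest ⊤}
  B5:  IN={c:-1; rest ⊤}  OUT={a:5, c:-1; rest ⊤}
  B6:  IN={a:5, c:-1; rest ⊤}  OUT={a:5, b:100, c:-1; rest ⊤}
  B7:  IN={a:5, b:100, c:-1; rest ⊤}  OUT={a:5, b:100, c:-1; rest ⊤}
  B8:  IN={a:5, b:100, c:-1; rest ⊤}  OUT={a:5, b:100, c:-1, d:100; rest ⊤}
  B9:  IN={c:-1; rest ⊤}  OUT={a:0, c:-1; rest ⊤}

Merge at B9: IN[B9] = OUT[B4] ⊔ OUT[B8] = {a: ⊤, b: ⊤, c: -1, d: ⊤, e: ⊤, f: ⊤}
Applying B9's transfer function to that IN value gives OUT[B9] (row B9 above).

Answer: {a: 0, b: ⊤, c: -1, d: ⊤, e: ⊤, f: ⊤}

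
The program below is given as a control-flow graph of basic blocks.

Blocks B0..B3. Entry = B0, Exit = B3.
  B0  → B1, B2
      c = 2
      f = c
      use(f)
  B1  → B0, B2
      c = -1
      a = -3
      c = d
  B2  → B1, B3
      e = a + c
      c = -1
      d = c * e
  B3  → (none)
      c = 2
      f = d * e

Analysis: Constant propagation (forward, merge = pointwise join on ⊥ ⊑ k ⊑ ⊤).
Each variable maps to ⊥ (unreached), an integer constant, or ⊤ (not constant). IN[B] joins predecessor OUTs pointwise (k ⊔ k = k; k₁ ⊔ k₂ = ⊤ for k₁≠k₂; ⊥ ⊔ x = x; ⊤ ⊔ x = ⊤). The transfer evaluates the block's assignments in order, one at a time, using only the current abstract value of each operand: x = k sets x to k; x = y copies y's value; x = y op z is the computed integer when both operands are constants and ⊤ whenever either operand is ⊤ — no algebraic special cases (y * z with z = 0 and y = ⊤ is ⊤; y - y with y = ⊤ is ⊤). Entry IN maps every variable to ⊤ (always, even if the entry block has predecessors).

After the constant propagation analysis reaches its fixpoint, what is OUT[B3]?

Per-block solution:
  B0: | IN=(all ⊤) | OUT={c:2, f:2; rest ⊤}
  B1: | IN={f:2; rest ⊤} | OUT={a:-3, f:2; rest ⊤}
  B2: | IN={f:2; rest ⊤} | OUT={c:-1, f:2; rest ⊤}
  B3: | IN={c:-1, f:2; rest ⊤} | OUT={c:2; rest ⊤}

Merge at B3: IN[B3] = OUT[B2] = {a: ⊤, b: ⊤, c: -1, d: ⊤, e: ⊤, f: 2}
Applying B3's transfer function to that IN value gives OUT[B3] (row B3 above).

Answer: {a: ⊤, b: ⊤, c: 2, d: ⊤, e: ⊤, f: ⊤}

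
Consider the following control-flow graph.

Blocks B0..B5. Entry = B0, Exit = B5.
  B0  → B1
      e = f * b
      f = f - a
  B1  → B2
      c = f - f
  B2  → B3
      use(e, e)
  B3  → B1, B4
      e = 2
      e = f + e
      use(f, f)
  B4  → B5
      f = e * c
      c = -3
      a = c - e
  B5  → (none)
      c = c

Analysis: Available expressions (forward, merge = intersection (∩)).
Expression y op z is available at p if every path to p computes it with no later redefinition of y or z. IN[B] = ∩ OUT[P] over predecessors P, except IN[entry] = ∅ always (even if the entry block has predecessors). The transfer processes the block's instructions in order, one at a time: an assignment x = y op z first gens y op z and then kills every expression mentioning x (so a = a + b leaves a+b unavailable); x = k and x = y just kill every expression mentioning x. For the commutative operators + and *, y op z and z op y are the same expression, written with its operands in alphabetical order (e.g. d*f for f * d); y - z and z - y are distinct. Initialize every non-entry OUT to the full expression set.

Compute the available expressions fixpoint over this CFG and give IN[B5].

Answer: {c-e}

Trace:
Converged values:
  B0: | IN={} | OUT={}
  B1: | IN={} | OUT={f-f}
  B2: | IN={f-f} | OUT={f-f}
  B3: | IN={f-f} | OUT={f-f}
  B4: | IN={f-f} | OUT={c-e}
  B5: | IN={c-e} | OUT={}

Merge at B5: IN[B5] = OUT[B4] = {c-e}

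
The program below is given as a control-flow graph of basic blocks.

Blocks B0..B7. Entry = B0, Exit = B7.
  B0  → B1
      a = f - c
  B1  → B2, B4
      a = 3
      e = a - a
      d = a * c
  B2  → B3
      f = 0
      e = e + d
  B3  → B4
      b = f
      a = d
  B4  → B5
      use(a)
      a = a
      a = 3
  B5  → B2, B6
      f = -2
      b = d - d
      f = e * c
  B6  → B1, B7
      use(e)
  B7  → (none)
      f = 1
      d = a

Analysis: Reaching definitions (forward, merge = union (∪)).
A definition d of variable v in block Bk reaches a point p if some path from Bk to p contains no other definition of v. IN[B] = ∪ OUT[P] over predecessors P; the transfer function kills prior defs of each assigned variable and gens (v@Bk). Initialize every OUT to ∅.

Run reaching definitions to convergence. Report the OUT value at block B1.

Answer: {a@B1, b@B5, d@B1, e@B1, f@B5}

Working:
Fixpoint table:
  B0: | IN={} | OUT={a@B0}
  B1: | IN={a@B0, a@B4, b@B5, d@B1, e@B1, e@B2, f@B5} | OUT={a@B1, b@B5, d@B1, e@B1, f@B5}
  B2: | IN={a@B1, a@B4, b@B5, d@B1, e@B1, e@B2, f@B5} | OUT={a@B1, a@B4, b@B5, d@B1, e@B2, f@B2}
  B3: | IN={a@B1, a@B4, b@B5, d@B1, e@B2, f@B2} | OUT={a@B3, b@B3, d@B1, e@B2, f@B2}
  B4: | IN={a@B1, a@B3, b@B3, b@B5, d@B1, e@B1, e@B2, f@B2, f@B5} | OUT={a@B4, b@B3, b@B5, d@B1, e@B1, e@B2, f@B2, f@B5}
  B5: | IN={a@B4, b@B3, b@B5, d@B1, e@B1, e@B2, f@B2, f@B5} | OUT={a@B4, b@B5, d@B1, e@B1, e@B2, f@B5}
  B6: | IN={a@B4, b@B5, d@B1, e@B1, e@B2, f@B5} | OUT={a@B4, b@B5, d@B1, e@B1, e@B2, f@B5}
  B7: | IN={a@B4, b@B5, d@B1, e@B1, e@B2, f@B5} | OUT={a@B4, b@B5, d@B7, e@B1, e@B2, f@B7}

Merge at B1: IN[B1] = OUT[B0] ⊔ OUT[B6] = {a@B0, a@B4, b@B5, d@B1, e@B1, e@B2, f@B5}
Applying B1's transfer function to that IN value gives OUT[B1] (row B1 above).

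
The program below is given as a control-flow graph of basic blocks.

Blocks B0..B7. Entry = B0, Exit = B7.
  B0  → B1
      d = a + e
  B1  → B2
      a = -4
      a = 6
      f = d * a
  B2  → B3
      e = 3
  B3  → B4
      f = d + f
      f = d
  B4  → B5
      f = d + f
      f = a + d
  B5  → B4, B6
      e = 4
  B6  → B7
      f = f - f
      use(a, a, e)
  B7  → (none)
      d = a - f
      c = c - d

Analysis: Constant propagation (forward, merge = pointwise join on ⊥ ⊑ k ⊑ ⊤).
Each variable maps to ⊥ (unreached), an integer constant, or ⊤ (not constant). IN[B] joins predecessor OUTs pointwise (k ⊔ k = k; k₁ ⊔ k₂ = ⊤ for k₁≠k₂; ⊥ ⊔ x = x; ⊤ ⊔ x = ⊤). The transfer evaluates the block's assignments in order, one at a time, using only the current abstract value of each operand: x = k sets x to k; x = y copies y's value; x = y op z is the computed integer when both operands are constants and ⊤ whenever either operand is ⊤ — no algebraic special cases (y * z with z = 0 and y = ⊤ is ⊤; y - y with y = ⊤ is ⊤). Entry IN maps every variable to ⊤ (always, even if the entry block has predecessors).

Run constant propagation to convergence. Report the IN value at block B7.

Answer: {a: 6, b: ⊤, c: ⊤, d: ⊤, e: 4, f: ⊤}

Derivation:
Converged values:
  B0:  IN=(all ⊤)  OUT=(all ⊤)
  B1:  IN=(all ⊤)  OUT={a:6; rest ⊤}
  B2:  IN={a:6; rest ⊤}  OUT={a:6, e:3; rest ⊤}
  B3:  IN={a:6, e:3; rest ⊤}  OUT={a:6, e:3; rest ⊤}
  B4:  IN={a:6; rest ⊤}  OUT={a:6; rest ⊤}
  B5:  IN={a:6; rest ⊤}  OUT={a:6, e:4; rest ⊤}
  B6:  IN={a:6, e:4; rest ⊤}  OUT={a:6, e:4; rest ⊤}
  B7:  IN={a:6, e:4; rest ⊤}  OUT={a:6, e:4; rest ⊤}

Merge at B7: IN[B7] = OUT[B6] = {a: 6, b: ⊤, c: ⊤, d: ⊤, e: 4, f: ⊤}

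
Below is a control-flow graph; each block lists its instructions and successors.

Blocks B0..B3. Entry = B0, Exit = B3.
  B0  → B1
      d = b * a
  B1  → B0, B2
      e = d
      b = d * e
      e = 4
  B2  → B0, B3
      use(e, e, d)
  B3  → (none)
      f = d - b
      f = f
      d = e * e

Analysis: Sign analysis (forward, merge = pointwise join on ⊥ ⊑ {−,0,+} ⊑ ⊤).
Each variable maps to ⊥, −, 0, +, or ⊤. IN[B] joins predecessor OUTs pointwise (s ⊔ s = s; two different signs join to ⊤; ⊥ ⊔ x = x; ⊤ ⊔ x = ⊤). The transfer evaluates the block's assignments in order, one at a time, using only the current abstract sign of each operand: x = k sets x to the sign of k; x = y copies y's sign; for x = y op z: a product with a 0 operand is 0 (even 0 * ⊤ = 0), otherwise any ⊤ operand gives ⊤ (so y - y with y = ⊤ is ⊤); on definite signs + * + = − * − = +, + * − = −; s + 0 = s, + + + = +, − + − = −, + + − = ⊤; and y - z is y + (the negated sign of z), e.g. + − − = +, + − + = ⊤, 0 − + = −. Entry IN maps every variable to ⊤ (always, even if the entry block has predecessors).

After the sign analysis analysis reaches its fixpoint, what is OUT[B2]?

Answer: {a: ⊤, b: ⊤, c: ⊤, d: ⊤, e: +, f: ⊤}

Trace:
Per-block solution:
  B0:   IN=(all ⊤)   OUT=(all ⊤)
  B1:   IN=(all ⊤)   OUT={e:+; rest ⊤}
  B2:   IN={e:+; rest ⊤}   OUT={e:+; rest ⊤}
  B3:   IN={e:+; rest ⊤}   OUT={d:+, e:+; rest ⊤}

Merge at B2: IN[B2] = OUT[B1] = {a: ⊤, b: ⊤, c: ⊤, d: ⊤, e: +, f: ⊤}
Applying B2's transfer function to that IN value gives OUT[B2] (row B2 above).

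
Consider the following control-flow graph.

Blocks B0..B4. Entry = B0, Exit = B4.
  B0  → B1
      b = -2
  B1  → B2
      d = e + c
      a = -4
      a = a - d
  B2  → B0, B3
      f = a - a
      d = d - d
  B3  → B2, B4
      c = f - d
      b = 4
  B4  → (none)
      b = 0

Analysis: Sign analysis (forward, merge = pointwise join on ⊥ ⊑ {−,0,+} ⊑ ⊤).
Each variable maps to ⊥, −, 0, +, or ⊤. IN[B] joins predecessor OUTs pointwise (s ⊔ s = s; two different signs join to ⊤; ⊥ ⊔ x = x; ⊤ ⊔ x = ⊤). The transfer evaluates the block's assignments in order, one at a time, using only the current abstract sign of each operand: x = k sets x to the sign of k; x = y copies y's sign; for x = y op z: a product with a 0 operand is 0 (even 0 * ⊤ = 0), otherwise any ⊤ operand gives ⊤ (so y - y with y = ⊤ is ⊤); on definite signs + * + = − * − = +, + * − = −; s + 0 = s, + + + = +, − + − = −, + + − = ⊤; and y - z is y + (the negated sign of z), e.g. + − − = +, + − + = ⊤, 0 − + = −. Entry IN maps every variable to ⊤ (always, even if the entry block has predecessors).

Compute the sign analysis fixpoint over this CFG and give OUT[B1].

Answer: {a: ⊤, b: -, c: ⊤, d: ⊤, e: ⊤, f: ⊤}

Derivation:
Converged values:
  B0:  IN=(all ⊤)  OUT={b:-; rest ⊤}
  B1:  IN={b:-; rest ⊤}  OUT={b:-; rest ⊤}
  B2:  IN=(all ⊤)  OUT=(all ⊤)
  B3:  IN=(all ⊤)  OUT={b:+; rest ⊤}
  B4:  IN={b:+; rest ⊤}  OUT={b:0; rest ⊤}

Merge at B1: IN[B1] = OUT[B0] = {a: ⊤, b: -, c: ⊤, d: ⊤, e: ⊤, f: ⊤}
Applying B1's transfer function to that IN value gives OUT[B1] (row B1 above).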